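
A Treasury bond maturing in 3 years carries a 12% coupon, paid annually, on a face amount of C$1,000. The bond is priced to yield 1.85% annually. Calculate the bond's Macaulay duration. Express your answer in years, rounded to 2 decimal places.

Periodic yield y = 0.0185. Discount each cash flow and weight by its year:
  t   CF        PV=CF/(1+0.0185)^t    t·PV
  1       120.00       117.8203       117.8203
  2       120.00       115.6802       231.3605
  3     1,120.00     1,060.0709     3,180.2128
  Σ                  1,293.5715     3,529.3936
Price P = Σ PV = 1,293.5715.
Macaulay duration = Σ(t·PV) / P = 3,529.3936 / 1,293.5715 = 2.72841 years.

2.73 years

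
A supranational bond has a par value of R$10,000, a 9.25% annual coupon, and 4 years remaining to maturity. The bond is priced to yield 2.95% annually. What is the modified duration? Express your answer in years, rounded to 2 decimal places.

Periodic yield y = 0.0295. First find Macaulay duration:
  t   CF        PV=CF/(1+0.0295)^t    t·PV
  1       925.00       898.4944       898.4944
  2       925.00       872.7483     1,745.4967
  3       925.00       847.7400     2,543.2200
  4    10,925.00     9,725.5919    38,902.3676
  Σ                 12,344.5747    44,089.5787
P = 12,344.5747; Macaulay duration = 44,089.5787 / 12,344.5747 = 3.57158 years.
Modified duration = D_Mac / (1 + y) = 3.57158 / 1.0295 = 3.46923 years.

3.47 years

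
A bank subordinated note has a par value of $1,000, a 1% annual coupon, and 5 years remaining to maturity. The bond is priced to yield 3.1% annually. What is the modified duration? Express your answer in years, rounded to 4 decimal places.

4.7487 years

Periodic yield y = 0.031. First find Macaulay duration:
  t   CF        PV=CF/(1+0.031)^t    t·PV
  1        10.00         9.6993         9.6993
  2        10.00         9.4077        18.8154
  3        10.00         9.1248        27.3744
  4        10.00         8.8504        35.4018
  5     1,010.00       867.0179     4,335.0893
  Σ                    904.1001     4,426.3803
P = 904.1001; Macaulay duration = 4,426.3803 / 904.1001 = 4.89590 years.
Modified duration = D_Mac / (1 + y) = 4.89590 / 1.031 = 4.74869 years.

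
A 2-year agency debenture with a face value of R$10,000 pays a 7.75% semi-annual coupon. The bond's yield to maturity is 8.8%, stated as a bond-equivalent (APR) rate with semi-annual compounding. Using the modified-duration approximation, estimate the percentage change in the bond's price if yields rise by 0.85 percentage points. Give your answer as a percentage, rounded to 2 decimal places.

-1.54%

Periodic yield y = 0.044. Modified duration first:
  t   CF        PV=CF/(1+0.044)^t    t·PV
  1       387.50       371.1686       371.1686
  2       387.50       355.5255       711.0509
  3       387.50       340.5416     1,021.6249
  4    10,387.50     8,743.9777    34,975.9109
  Σ                  9,811.2134    37,079.7553
P = 9,811.2134; D_Mac = 3.77932 half-year periods = 1.88966 yrs; D_mod = 1.88966/(1+0.044) = 1.81002 yrs.
ΔP/P ≈ -D_mod · Δy = -1.81002 × (+0.0085) = -0.015385 = -1.5385%.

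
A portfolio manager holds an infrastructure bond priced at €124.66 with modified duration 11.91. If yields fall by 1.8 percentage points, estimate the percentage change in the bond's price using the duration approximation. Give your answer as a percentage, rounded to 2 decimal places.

+21.44%

Duration approximation: ΔP/P ≈ -D_mod · Δy = -11.91 × (-0.018) = +0.214380.
As a percentage: +21.4380%.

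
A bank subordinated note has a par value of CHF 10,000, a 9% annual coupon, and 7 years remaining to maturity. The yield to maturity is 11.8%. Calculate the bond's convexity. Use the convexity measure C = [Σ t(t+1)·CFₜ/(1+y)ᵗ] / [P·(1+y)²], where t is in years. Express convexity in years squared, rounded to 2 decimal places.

31.18

With y = 0.118:
  t   CF        PV=CF/(1+0.118)^t    t·PV        t(t+1)·PV
  1       900.00       805.0089       805.0089       1,610.0179
  2       900.00       720.0438     1,440.0876       4,320.2627
  3       900.00       644.0463     1,932.1389       7,728.5558
  4       900.00       576.0700     2,304.2802      11,521.4010
  5       900.00       515.2684     2,576.3419      15,458.0514
  6       900.00       460.8841     2,765.3044      19,357.1305
  7    10,900.00     4,992.6816    34,948.7714     279,590.1712
  Σ                  8,714.0032    46,771.9333     339,585.5904
P = 8,714.0032.
Convexity = Σ t(t+1)·PV / [P·(1+y)²] = 339,585.5904 / (8,714.0032 × 1.249924) = 31.17798.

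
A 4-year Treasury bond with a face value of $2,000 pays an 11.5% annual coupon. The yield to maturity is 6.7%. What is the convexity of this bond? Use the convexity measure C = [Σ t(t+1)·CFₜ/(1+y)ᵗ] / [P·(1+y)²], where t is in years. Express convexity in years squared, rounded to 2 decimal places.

14.46

With y = 0.067:
  t   CF        PV=CF/(1+0.067)^t    t·PV        t(t+1)·PV
  1       230.00       215.5576       215.5576         431.1153
  2       230.00       202.0222       404.0443       1,212.1329
  3       230.00       189.3366       568.0098       2,272.0392
  4     2,230.00     1,720.4703     6,881.8813      34,409.4064
  Σ                  2,327.3867     8,069.4930      38,324.6938
P = 2,327.3867.
Convexity = Σ t(t+1)·PV / [P·(1+y)²] = 38,324.6938 / (2,327.3867 × 1.138489) = 14.46376.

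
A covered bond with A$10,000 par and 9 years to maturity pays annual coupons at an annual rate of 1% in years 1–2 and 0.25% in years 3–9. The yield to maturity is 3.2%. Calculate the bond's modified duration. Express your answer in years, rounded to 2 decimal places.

Periodic yield y = 0.032. First find Macaulay duration:
  t   CF        PV=CF/(1+0.032)^t    t·PV
  1       100.00        96.8992        96.8992
  2       100.00        93.8946       187.7892
  3        25.00        22.7458        68.2374
  4        25.00        22.0405        88.1620
  5        25.00        21.3571       106.7853
  6        25.00        20.6948       124.1690
  7        25.00        20.0531       140.3719
  8        25.00        19.4313       155.4506
  9    10,025.00     7,550.3504    67,953.1534
  Σ                  7,867.4668    68,921.0179
P = 7,867.4668; Macaulay duration = 68,921.0179 / 7,867.4668 = 8.76026 years.
Modified duration = D_Mac / (1 + y) = 8.76026 / 1.032 = 8.48862 years.

8.49 years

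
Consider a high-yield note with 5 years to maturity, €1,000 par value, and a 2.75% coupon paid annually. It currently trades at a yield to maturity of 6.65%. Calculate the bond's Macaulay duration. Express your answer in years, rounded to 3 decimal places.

4.711 years

Periodic yield y = 0.0665. Discount each cash flow and weight by its year:
  t   CF        PV=CF/(1+0.0665)^t    t·PV
  1        27.50        25.7853        25.7853
  2        27.50        24.1775        48.3550
  3        27.50        22.6699        68.0098
  4        27.50        21.2564        85.0255
  5     1,027.50       744.6934     3,723.4672
  Σ                    838.5825     3,950.6428
Price P = Σ PV = 838.5825.
Macaulay duration = Σ(t·PV) / P = 3,950.6428 / 838.5825 = 4.71110 years.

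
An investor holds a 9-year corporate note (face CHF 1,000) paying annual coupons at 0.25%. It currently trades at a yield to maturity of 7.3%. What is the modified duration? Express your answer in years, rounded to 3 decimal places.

Periodic yield y = 0.073. First find Macaulay duration:
  t   CF        PV=CF/(1+0.073)^t    t·PV
  1         2.50         2.3299         2.3299
  2         2.50         2.1714         4.3428
  3         2.50         2.0237         6.0710
  4         2.50         1.8860         7.5440
  5         2.50         1.7577         8.7884
  6         2.50         1.6381         9.8286
  7         2.50         1.5267        10.6866
  8         2.50         1.4228        11.3824
  9     1,002.50       531.7248     4,785.5228
  Σ                    546.4810     4,846.4966
P = 546.4810; Macaulay duration = 4,846.4966 / 546.4810 = 8.86855 years.
Modified duration = D_Mac / (1 + y) = 8.86855 / 1.073 = 8.26520 years.

8.265 years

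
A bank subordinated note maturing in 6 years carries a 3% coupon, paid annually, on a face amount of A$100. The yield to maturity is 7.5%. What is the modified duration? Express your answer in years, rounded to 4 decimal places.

Periodic yield y = 0.075. First find Macaulay duration:
  t   CF        PV=CF/(1+0.075)^t    t·PV
  1         3.00         2.7907         2.7907
  2         3.00         2.5960         5.1920
  3         3.00         2.4149         7.2446
  4         3.00         2.2464         8.9856
  5         3.00         2.0897        10.4484
  6       103.00        66.7400       400.4402
  Σ                     78.8777       435.1015
P = 78.8777; Macaulay duration = 435.1015 / 78.8777 = 5.51615 years.
Modified duration = D_Mac / (1 + y) = 5.51615 / 1.075 = 5.13131 years.

5.1313 years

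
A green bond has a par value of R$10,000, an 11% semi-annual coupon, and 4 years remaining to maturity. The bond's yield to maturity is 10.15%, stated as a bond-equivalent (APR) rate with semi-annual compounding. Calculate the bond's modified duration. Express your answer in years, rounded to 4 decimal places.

3.1897 years

Periodic yield y = 0.05075. First find Macaulay duration:
  t   CF        PV=CF/(1+0.05075)^t    t·PV
  1       550.00       523.4356       523.4356
  2       550.00       498.1543       996.3086
  3       550.00       474.0940     1,422.2821
  4       550.00       451.1958     1,804.7834
  5       550.00       429.4036     2,147.0181
  6       550.00       408.6639     2,451.9835
  7       550.00       388.9259     2,722.4815
  8    10,550.00     7,099.9824    56,799.8589
  Σ                 10,273.8557    68,868.1518
P = 10,273.8557; Macaulay duration = 68,868.1518 / 10,273.8557 = 6.70324 half-year periods = 3.35162 years.
Modified duration = D_Mac / (1 + y) = 3.35162 / 1.05075 = 3.18974 years.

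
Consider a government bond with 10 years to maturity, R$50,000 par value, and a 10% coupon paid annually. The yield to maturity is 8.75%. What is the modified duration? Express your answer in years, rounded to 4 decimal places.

Periodic yield y = 0.0875. First find Macaulay duration:
  t   CF        PV=CF/(1+0.0875)^t    t·PV
  1     5,000.00     4,597.7011     4,597.7011
  2     5,000.00     4,227.7712     8,455.5423
  3     5,000.00     3,887.6057    11,662.8170
  4     5,000.00     3,574.8098    14,299.2393
  5     5,000.00     3,287.1814    16,435.9072
  6     5,000.00     3,022.6956    18,136.1735
  7     5,000.00     2,779.4902    19,456.4313
  8     5,000.00     2,555.8530    20,446.8244
  9     5,000.00     2,350.2097    21,151.8873
  10   55,000.00    23,772.2360   237,722.3601
  Σ                 54,055.5538   372,364.8835
P = 54,055.5538; Macaulay duration = 372,364.8835 / 54,055.5538 = 6.88856 years.
Modified duration = D_Mac / (1 + y) = 6.88856 / 1.0875 = 6.33431 years.

6.3343 years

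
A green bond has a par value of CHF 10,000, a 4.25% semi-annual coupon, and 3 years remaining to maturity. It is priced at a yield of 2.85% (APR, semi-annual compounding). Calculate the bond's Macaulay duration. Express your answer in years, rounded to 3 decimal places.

Periodic yield y = 0.01425. Discount each cash flow and weight by its period:
  t   CF        PV=CF/(1+0.01425)^t    t·PV
  1       212.50       209.5144       209.5144
  2       212.50       206.5708       413.1416
  3       212.50       203.6685       611.0055
  4       212.50       200.8070       803.2280
  5       212.50       197.9857       989.9286
  6    10,212.50     9,381.2773    56,287.6635
  Σ                 10,399.8237    59,314.4816
Price P = Σ PV = 10,399.8237.
Macaulay duration = Σ(t·PV) / P = 59,314.4816 / 10,399.8237 = 5.70341 half-year periods.
In years: 5.70341 / 2 = 2.85171 years.

2.852 years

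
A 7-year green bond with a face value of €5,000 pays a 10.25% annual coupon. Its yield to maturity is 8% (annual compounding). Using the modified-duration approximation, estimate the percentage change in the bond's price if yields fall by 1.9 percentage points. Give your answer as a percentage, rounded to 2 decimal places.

+9.54%

Periodic yield y = 0.08. Modified duration first:
  t   CF        PV=CF/(1+0.08)^t    t·PV
  1       512.50       474.5370       474.5370
  2       512.50       439.3861       878.7723
  3       512.50       406.8390     1,220.5171
  4       512.50       376.7028     1,506.8112
  5       512.50       348.7989     1,743.9944
  6       512.50       322.9619     1,937.7716
  7     5,512.50     3,216.4908    22,515.4356
  Σ                  5,585.7166    30,277.8393
P = 5,585.7166; D_Mac = 5.42058 yrs; D_mod = 5.42058/(1+0.08) = 5.01906 yrs.
ΔP/P ≈ -D_mod · Δy = -5.01906 × (-0.019) = +0.095362 = +9.5362%.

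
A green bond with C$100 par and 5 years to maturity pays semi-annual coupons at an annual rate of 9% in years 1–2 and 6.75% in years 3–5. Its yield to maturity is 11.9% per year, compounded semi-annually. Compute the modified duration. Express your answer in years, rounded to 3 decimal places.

3.867 years

Periodic yield y = 0.0595. First find Macaulay duration:
  t   CF        PV=CF/(1+0.0595)^t    t·PV
  1        4.500         4.2473         4.2473
  2        4.500         4.0088         8.0175
  3        4.500         3.7836        11.3509
  4        4.500         3.5712        14.2846
  5        3.375         2.5280        12.6398
  6        3.375         2.3860        14.3159
  7        3.375         2.2520        15.7640
  8        3.375         2.1255        17.0042
  9        3.375         2.0062        18.0554
  10     103.375        57.9971       579.9705
  Σ                     84.9055       695.6501
P = 84.9055; Macaulay duration = 695.6501 / 84.9055 = 8.19323 half-year periods = 4.09661 years.
Modified duration = D_Mac / (1 + y) = 4.09661 / 1.0595 = 3.86655 years.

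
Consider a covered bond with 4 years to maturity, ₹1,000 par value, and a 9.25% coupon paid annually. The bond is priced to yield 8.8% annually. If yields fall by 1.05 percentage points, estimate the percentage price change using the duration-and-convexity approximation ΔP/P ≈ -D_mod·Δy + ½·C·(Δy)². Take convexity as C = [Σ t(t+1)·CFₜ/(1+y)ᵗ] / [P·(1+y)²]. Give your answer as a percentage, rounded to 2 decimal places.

With y = 0.088:
  t   CF        PV=CF/(1+0.088)^t    t·PV        t(t+1)·PV
  1        92.50        85.0184        85.0184         170.0368
  2        92.50        78.1419       156.2838         468.8514
  3        92.50        71.8216       215.4648         861.8591
  4     1,092.50       779.6611     3,118.6444      15,593.2219
  Σ                  1,014.6430     3,575.4113      17,093.9692
P = 1,014.6430; D_Mac = 3.52381 yrs; D_mod = 3.23880 yrs; C = 14.23219.
Duration effect: -3.23880 × (-0.0105) = +0.034007
Convexity effect: 0.5 × 14.23219 × (-0.0105)² = +0.0007845
ΔP/P ≈ +0.034007 + 0.0007845 = +0.034792 = +3.4792%.

+3.48%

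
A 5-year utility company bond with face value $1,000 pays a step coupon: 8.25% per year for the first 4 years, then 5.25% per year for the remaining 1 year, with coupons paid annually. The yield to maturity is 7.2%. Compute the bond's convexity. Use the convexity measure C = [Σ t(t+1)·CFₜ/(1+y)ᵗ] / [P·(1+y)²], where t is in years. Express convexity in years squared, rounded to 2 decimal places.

With y = 0.072:
  t   CF        PV=CF/(1+0.072)^t    t·PV        t(t+1)·PV
  1        82.50        76.9590        76.9590         153.9179
  2        82.50        71.7901       143.5801         430.7404
  3        82.50        66.9683       200.9050         803.6202
  4        82.50        62.4705       249.8819       1,249.4095
  5     1,052.50       743.4439     3,717.2193      22,303.3157
  Σ                  1,021.6317     4,388.5453      24,941.0038
P = 1,021.6317.
Convexity = Σ t(t+1)·PV / [P·(1+y)²] = 24,941.0038 / (1,021.6317 × 1.149184) = 21.24369.

21.24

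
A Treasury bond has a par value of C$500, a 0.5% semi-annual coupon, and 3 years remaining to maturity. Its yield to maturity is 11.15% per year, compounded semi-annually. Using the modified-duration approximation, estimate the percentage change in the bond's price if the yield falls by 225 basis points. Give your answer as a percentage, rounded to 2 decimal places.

Periodic yield y = 0.05575. Modified duration first:
  t   CF        PV=CF/(1+0.05575)^t    t·PV
  1         1.25         1.1840         1.1840
  2         1.25         1.1215         2.2429
  3         1.25         1.0623         3.1868
  4         1.25         1.0062         4.0246
  5         1.25         0.9530         4.7651
  6       501.25       361.9827     2,171.8963
  Σ                    367.3096     2,187.2998
P = 367.3096; D_Mac = 5.95492 half-year periods = 2.97746 yrs; D_mod = 2.97746/(1+0.05575) = 2.82023 yrs.
ΔP/P ≈ -D_mod · Δy = -2.82023 × (-0.0225) = +0.063455 = +6.3455%.

+6.35%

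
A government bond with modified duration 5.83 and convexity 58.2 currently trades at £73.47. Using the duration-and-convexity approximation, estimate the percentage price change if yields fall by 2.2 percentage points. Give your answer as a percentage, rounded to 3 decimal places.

+14.234%

Duration effect: -D_mod·Δy = -5.83 × (-0.022) = +0.128260
Convexity effect: ½·C·(Δy)² = 0.5 × 58.2 × (-0.022)² = +0.0140844
ΔP/P ≈ +0.128260 + 0.0140844 = +0.1423444
= +14.23444%.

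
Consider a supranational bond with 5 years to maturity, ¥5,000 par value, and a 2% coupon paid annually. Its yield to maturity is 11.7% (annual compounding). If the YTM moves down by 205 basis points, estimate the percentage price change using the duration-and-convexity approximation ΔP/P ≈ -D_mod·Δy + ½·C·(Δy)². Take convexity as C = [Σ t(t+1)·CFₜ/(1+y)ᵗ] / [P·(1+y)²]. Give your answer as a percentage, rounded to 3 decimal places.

With y = 0.117:
  t   CF        PV=CF/(1+0.117)^t    t·PV        t(t+1)·PV
  1       100.00        89.5255        89.5255         179.0510
  2       100.00        80.1482       160.2964         480.8891
  3       100.00        71.7531       215.2592         861.0368
  4       100.00        64.2373       256.9492       1,284.7461
  5     5,100.00     2,932.9476    14,664.7382      87,988.4293
  Σ                  3,238.6117    15,386.7685      90,794.1523
P = 3,238.6117; D_Mac = 4.75104 yrs; D_mod = 4.25339 yrs; C = 22.46946.
Duration effect: -4.25339 × (-0.0205) = +0.087195
Convexity effect: 0.5 × 22.46946 × (-0.0205)² = +0.0047214
ΔP/P ≈ +0.087195 + 0.0047214 = +0.091916 = +9.1916%.

+9.192%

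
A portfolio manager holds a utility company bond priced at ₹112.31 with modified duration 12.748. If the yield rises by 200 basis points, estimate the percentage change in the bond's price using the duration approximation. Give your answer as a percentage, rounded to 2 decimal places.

-25.50%

Duration approximation: ΔP/P ≈ -D_mod · Δy = -12.748 × (+0.02) = -0.254960.
As a percentage: -25.4960%.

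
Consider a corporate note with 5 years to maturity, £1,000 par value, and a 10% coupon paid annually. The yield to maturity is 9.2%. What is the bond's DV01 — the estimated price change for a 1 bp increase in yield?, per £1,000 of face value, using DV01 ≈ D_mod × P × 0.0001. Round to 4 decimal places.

£0.3950

Periodic yield y = 0.092.
  t   CF        PV=CF/(1+0.092)^t    t·PV
  1       100.00        91.5751        91.5751
  2       100.00        83.8600       167.7199
  3       100.00        76.7948       230.3845
  4       100.00        70.3250       281.2998
  5     1,100.00       708.4015     3,542.0077
  Σ                  1,030.9564     4,312.9871
P = 1,030.9564; D_Mac = 4.18348 yrs; D_mod = 3.83103 yrs.
DV01 ≈ 3.83103 × 1,030.9564 × 0.0001 = 0.394962.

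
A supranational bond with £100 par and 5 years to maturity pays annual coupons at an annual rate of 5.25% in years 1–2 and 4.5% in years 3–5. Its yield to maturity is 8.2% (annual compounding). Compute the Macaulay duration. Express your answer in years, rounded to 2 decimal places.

Periodic yield y = 0.082. Discount each cash flow and weight by its year:
  t   CF        PV=CF/(1+0.082)^t    t·PV
  1         5.25         4.8521         4.8521
  2         5.25         4.4844         8.9688
  3         4.50         3.5525        10.6574
  4         4.50         3.2832        13.1330
  5       104.50        70.4661       352.3303
  Σ                     86.6383       389.9416
Price P = Σ PV = 86.6383.
Macaulay duration = Σ(t·PV) / P = 389.9416 / 86.6383 = 4.50080 years.

4.50 years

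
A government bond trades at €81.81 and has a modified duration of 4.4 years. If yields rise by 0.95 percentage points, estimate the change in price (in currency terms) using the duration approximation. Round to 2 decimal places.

Duration approximation: ΔP/P ≈ -D_mod · Δy = -4.4 × (+0.0095) = -0.041800.
ΔP ≈ 81.81 × (-0.041800) = -3.419658.

-€3.42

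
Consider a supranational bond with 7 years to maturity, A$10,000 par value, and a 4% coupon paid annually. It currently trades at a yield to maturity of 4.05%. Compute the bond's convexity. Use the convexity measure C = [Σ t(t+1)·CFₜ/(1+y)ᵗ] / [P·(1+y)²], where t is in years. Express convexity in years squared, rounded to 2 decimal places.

With y = 0.0405:
  t   CF        PV=CF/(1+0.0405)^t    t·PV        t(t+1)·PV
  1       400.00       384.4306       384.4306         768.8611
  2       400.00       369.4671       738.9343       2,216.8029
  3       400.00       355.0862     1,065.2585       4,261.0338
  4       400.00       341.2649     1,365.0597       6,825.2985
  5       400.00       327.9817     1,639.9083       9,839.4500
  6       400.00       315.2154     1,891.2926      13,239.0485
  7    10,400.00     7,876.5992    55,136.1945     441,089.5557
  Σ                  9,970.0451    62,221.0784     478,240.0505
P = 9,970.0451.
Convexity = Σ t(t+1)·PV / [P·(1+y)²] = 478,240.0505 / (9,970.0451 × 1.082640) = 44.30622.

44.31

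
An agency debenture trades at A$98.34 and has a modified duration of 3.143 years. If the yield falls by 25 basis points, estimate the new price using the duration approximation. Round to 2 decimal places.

Duration approximation: ΔP/P ≈ -D_mod · Δy = -3.143 × (-0.0025) = +0.0078575.
New price ≈ 98.34 × (1 + 0.0078575) = 99.11270655.

A$99.11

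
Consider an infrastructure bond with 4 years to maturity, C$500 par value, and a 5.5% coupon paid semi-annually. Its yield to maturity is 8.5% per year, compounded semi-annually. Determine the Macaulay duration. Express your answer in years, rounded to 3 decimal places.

3.621 years

Periodic yield y = 0.0425. Discount each cash flow and weight by its period:
  t   CF        PV=CF/(1+0.0425)^t    t·PV
  1        13.75        13.1894        13.1894
  2        13.75        12.6517        25.3035
  3        13.75        12.1360        36.4079
  4        13.75        11.6412        46.5649
  5        13.75        11.1666        55.8332
  6        13.75        10.7114        64.2684
  7        13.75        10.2747        71.9231
  8       513.75       368.2505     2,946.0039
  Σ                    450.0216     3,259.4943
Price P = Σ PV = 450.0216.
Macaulay duration = Σ(t·PV) / P = 3,259.4943 / 450.0216 = 7.24297 half-year periods.
In years: 7.24297 / 2 = 3.62149 years.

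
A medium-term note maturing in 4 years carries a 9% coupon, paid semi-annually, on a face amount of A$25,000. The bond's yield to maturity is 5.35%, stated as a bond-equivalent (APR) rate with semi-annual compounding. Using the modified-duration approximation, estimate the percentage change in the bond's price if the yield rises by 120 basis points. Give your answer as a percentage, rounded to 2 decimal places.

-4.07%

Periodic yield y = 0.02675. Modified duration first:
  t   CF        PV=CF/(1+0.02675)^t    t·PV
  1     1,125.00     1,095.6903     1,095.6903
  2     1,125.00     1,067.1442     2,134.2884
  3     1,125.00     1,039.3418     3,118.0254
  4     1,125.00     1,012.2637     4,049.0549
  5     1,125.00       985.8911     4,929.4557
  6     1,125.00       960.2056     5,761.2338
  7     1,125.00       935.1893     6,546.3253
  8    26,125.00    21,151.3751   169,211.0007
  Σ                 28,247.1012   196,845.0745
P = 28,247.1012; D_Mac = 6.96868 half-year periods = 3.48434 yrs; D_mod = 3.48434/(1+0.02675) = 3.39356 yrs.
ΔP/P ≈ -D_mod · Δy = -3.39356 × (+0.012) = -0.040723 = -4.0723%.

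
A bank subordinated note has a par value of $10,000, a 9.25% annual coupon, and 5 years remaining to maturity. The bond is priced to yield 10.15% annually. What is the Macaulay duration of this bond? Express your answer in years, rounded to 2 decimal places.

4.21 years

Periodic yield y = 0.1015. Discount each cash flow and weight by its year:
  t   CF        PV=CF/(1+0.1015)^t    t·PV
  1       925.00       839.7640       839.7640
  2       925.00       762.3822     1,524.7643
  3       925.00       692.1309     2,076.3927
  4       925.00       628.3530     2,513.4122
  5    10,925.00     6,737.5025    33,687.5124
  Σ                  9,660.1325    40,641.8456
Price P = Σ PV = 9,660.1325.
Macaulay duration = Σ(t·PV) / P = 40,641.8456 / 9,660.1325 = 4.20717 years.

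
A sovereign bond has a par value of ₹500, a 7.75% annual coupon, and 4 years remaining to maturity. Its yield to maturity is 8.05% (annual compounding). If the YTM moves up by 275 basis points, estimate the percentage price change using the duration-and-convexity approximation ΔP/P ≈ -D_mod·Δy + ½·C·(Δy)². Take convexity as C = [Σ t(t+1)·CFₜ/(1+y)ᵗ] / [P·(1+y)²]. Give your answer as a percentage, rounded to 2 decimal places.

-8.57%

With y = 0.0805:
  t   CF        PV=CF/(1+0.0805)^t    t·PV        t(t+1)·PV
  1        38.75        35.8630        35.8630          71.7261
  2        38.75        33.1911        66.3823         199.1468
  3        38.75        30.7183        92.1549         368.6198
  4       538.75       395.2649     1,581.0594       7,905.2971
  Σ                    495.0373     1,775.4597       8,544.7897
P = 495.0373; D_Mac = 3.58652 yrs; D_mod = 3.31931 yrs; C = 14.78475.
Duration effect: -3.31931 × (+0.0275) = -0.091281
Convexity effect: 0.5 × 14.78475 × (0.0275)² = +0.0055905
ΔP/P ≈ -0.091281 + 0.0055905 = -0.085691 = -8.5691%.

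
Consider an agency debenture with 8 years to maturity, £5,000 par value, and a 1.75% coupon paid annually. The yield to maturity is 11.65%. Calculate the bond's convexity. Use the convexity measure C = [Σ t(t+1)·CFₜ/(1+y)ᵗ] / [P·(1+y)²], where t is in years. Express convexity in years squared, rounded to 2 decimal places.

51.07

With y = 0.1165:
  t   CF        PV=CF/(1+0.1165)^t    t·PV        t(t+1)·PV
  1        87.50        78.3699        78.3699         156.7398
  2        87.50        70.1925       140.3850         421.1549
  3        87.50        62.8683       188.6050         754.4199
  4        87.50        56.3084       225.2336       1,126.1679
  5        87.50        50.4330       252.1648       1,512.9887
  6        87.50        45.1706       271.0235       1,897.1645
  7        87.50        40.4573       283.2011       2,265.6091
  8     5,087.50     2,106.8548    16,854.8383     151,693.5446
  Σ                  2,510.6547    18,293.8211     159,827.7893
P = 2,510.6547.
Convexity = Σ t(t+1)·PV / [P·(1+y)²] = 159,827.7893 / (2,510.6547 × 1.246572) = 51.06788.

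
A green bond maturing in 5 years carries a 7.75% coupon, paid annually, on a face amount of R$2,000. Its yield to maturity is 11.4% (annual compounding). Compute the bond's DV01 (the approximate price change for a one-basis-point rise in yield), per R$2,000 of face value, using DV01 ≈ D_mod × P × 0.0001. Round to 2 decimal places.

R$0.67

Periodic yield y = 0.114.
  t   CF        PV=CF/(1+0.114)^t    t·PV
  1       155.00       139.1382       139.1382
  2       155.00       124.8997       249.7994
  3       155.00       112.1182       336.3546
  4       155.00       100.6447       402.5788
  5     2,155.00     1,256.0916     6,280.4581
  Σ                  1,732.8925     7,408.3292
P = 1,732.8925; D_Mac = 4.27512 yrs; D_mod = 3.83763 yrs.
DV01 ≈ 3.83763 × 1,732.8925 × 0.0001 = 0.665021.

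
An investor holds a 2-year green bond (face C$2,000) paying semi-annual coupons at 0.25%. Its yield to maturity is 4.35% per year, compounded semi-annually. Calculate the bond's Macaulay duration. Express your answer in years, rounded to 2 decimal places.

2.00 years

Periodic yield y = 0.02175. Discount each cash flow and weight by its period:
  t   CF        PV=CF/(1+0.02175)^t    t·PV
  1         2.50         2.4468         2.4468
  2         2.50         2.3947         4.7894
  3         2.50         2.3437         7.0312
  4     2,002.50     1,837.3587     7,349.4346
  Σ                  1,844.5439     7,363.7020
Price P = Σ PV = 1,844.5439.
Macaulay duration = Σ(t·PV) / P = 7,363.7020 / 1,844.5439 = 3.99215 half-year periods.
In years: 3.99215 / 2 = 1.99608 years.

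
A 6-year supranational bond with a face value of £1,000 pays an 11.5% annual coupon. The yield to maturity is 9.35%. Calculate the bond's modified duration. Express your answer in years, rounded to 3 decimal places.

Periodic yield y = 0.0935. First find Macaulay duration:
  t   CF        PV=CF/(1+0.0935)^t    t·PV
  1       115.00       105.1669       105.1669
  2       115.00        96.1746       192.3491
  3       115.00        87.9511       263.8534
  4       115.00        80.4309       321.7234
  5       115.00        73.5536       367.7680
  6     1,115.00       652.1720     3,913.0319
  Σ                  1,095.4491     5,163.8928
P = 1,095.4491; Macaulay duration = 5,163.8928 / 1,095.4491 = 4.71395 years.
Modified duration = D_Mac / (1 + y) = 4.71395 / 1.0935 = 4.31088 years.

4.311 years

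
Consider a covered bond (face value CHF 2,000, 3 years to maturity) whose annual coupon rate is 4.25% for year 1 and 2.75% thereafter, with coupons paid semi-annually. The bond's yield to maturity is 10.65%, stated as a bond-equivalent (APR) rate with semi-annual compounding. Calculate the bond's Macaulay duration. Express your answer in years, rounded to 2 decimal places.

2.85 years

Periodic yield y = 0.05325. Discount each cash flow and weight by its period:
  t   CF        PV=CF/(1+0.05325)^t    t·PV
  1        42.50        40.3513        40.3513
  2        42.50        38.3112        76.6224
  3        27.50        23.5363        70.6089
  4        27.50        22.3464        89.3854
  5        27.50        21.2166       106.0829
  6     2,027.50     1,485.1559     8,910.9356
  Σ                  1,630.9177     9,293.9866
Price P = Σ PV = 1,630.9177.
Macaulay duration = Σ(t·PV) / P = 9,293.9866 / 1,630.9177 = 5.69862 half-year periods.
In years: 5.69862 / 2 = 2.84931 years.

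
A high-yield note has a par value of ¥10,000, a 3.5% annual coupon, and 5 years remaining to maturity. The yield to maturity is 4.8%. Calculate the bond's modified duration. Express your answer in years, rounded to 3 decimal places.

4.448 years

Periodic yield y = 0.048. First find Macaulay duration:
  t   CF        PV=CF/(1+0.048)^t    t·PV
  1       350.00       333.9695       333.9695
  2       350.00       318.6732       637.3463
  3       350.00       304.0774       912.2323
  4       350.00       290.1502     1,160.6009
  5    10,350.00     8,187.1724    40,935.8621
  Σ                  9,434.0427    43,980.0111
P = 9,434.0427; Macaulay duration = 43,980.0111 / 9,434.0427 = 4.66184 years.
Modified duration = D_Mac / (1 + y) = 4.66184 / 1.048 = 4.44832 years.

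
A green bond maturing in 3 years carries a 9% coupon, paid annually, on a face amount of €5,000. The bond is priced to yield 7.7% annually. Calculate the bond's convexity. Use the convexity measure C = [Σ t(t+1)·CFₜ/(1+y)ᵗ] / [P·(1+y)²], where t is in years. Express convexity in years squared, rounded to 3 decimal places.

9.260

With y = 0.077:
  t   CF        PV=CF/(1+0.077)^t    t·PV        t(t+1)·PV
  1       450.00       417.8273       417.8273         835.6546
  2       450.00       387.9548       775.9096       2,327.7287
  3     5,450.00     4,362.6402    13,087.9205      52,351.6819
  Σ                  5,168.4222    14,281.6573      55,515.0651
P = 5,168.4222.
Convexity = Σ t(t+1)·PV / [P·(1+y)²] = 55,515.0651 / (5,168.4222 × 1.159929) = 9.26022.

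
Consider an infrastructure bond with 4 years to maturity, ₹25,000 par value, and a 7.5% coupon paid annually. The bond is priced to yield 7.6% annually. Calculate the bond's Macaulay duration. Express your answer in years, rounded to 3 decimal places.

3.600 years

Periodic yield y = 0.076. Discount each cash flow and weight by its year:
  t   CF        PV=CF/(1+0.076)^t    t·PV
  1     1,875.00     1,742.5651     1,742.5651
  2     1,875.00     1,619.4843     3,238.9685
  3     1,875.00     1,505.0969     4,515.2907
  4    26,875.00    20,049.3080    80,197.2320
  Σ                 24,916.4542    89,694.0562
Price P = Σ PV = 24,916.4542.
Macaulay duration = Σ(t·PV) / P = 89,694.0562 / 24,916.4542 = 3.59979 years.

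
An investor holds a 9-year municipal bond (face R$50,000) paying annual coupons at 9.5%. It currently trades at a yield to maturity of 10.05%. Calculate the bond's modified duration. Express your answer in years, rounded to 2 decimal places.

5.81 years

Periodic yield y = 0.1005. First find Macaulay duration:
  t   CF        PV=CF/(1+0.1005)^t    t·PV
  1     4,750.00     4,316.2199     4,316.2199
  2     4,750.00     3,922.0535     7,844.1070
  3     4,750.00     3,563.8833    10,691.6498
  4     4,750.00     3,238.4219    12,953.6874
  5     4,750.00     2,942.6823    14,713.4114
  6     4,750.00     2,673.9503    16,043.7017
  7     4,750.00     2,429.7595    17,008.3162
  8     4,750.00     2,207.8687    17,662.9493
  9    54,750.00    23,124.5719   208,121.1471
  Σ                 48,419.4111   309,355.1899
P = 48,419.4111; Macaulay duration = 309,355.1899 / 48,419.4111 = 6.38907 years.
Modified duration = D_Mac / (1 + y) = 6.38907 / 1.1005 = 5.80561 years.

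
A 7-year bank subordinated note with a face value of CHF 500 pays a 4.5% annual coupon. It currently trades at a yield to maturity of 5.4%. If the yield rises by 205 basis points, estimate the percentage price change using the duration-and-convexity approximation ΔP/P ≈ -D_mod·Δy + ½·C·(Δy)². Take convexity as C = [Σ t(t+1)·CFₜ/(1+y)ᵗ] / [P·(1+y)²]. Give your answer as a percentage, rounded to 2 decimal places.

With y = 0.054:
  t   CF        PV=CF/(1+0.054)^t    t·PV        t(t+1)·PV
  1        22.50        21.3472        21.3472          42.6945
  2        22.50        20.2536        40.5071         121.5213
  3        22.50        19.2159        57.6477         230.5908
  4        22.50        18.2314        72.9256         364.6280
  5        22.50        17.2973        86.4867         518.9204
  6        22.50        16.4111        98.4669         689.2680
  7       522.50       361.5780     2,531.0461      20,248.3690
  Σ                    474.3346     2,908.4274      22,215.9920
P = 474.3346; D_Mac = 6.13159 yrs; D_mod = 5.81745 yrs; C = 42.15991.
Duration effect: -5.81745 × (+0.0205) = -0.119258
Convexity effect: 0.5 × 42.15991 × (0.0205)² = +0.0088589
ΔP/P ≈ -0.119258 + 0.0088589 = -0.110399 = -11.0399%.

-11.04%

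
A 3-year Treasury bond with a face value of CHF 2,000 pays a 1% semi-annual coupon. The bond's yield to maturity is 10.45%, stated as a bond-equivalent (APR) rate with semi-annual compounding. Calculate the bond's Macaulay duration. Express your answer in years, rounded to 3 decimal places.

2.956 years

Periodic yield y = 0.05225. Discount each cash flow and weight by its period:
  t   CF        PV=CF/(1+0.05225)^t    t·PV
  1        10.00         9.5034         9.5034
  2        10.00         9.0315        18.0631
  3        10.00         8.5831        25.7492
  4        10.00         8.1569        32.6275
  5        10.00         7.7518        38.7592
  6     2,010.00     1,480.7524     8,884.5145
  Σ                  1,523.7792     9,009.2171
Price P = Σ PV = 1,523.7792.
Macaulay duration = Σ(t·PV) / P = 9,009.2171 / 1,523.7792 = 5.91242 half-year periods.
In years: 5.91242 / 2 = 2.95621 years.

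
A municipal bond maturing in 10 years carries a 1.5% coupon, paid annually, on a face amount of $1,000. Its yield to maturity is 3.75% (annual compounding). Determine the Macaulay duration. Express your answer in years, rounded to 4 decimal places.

9.2742 years

Periodic yield y = 0.0375. Discount each cash flow and weight by its year:
  t   CF        PV=CF/(1+0.0375)^t    t·PV
  1        15.00        14.4578        14.4578
  2        15.00        13.9353        27.8705
  3        15.00        13.4316        40.2947
  4        15.00        12.9461        51.7844
  5        15.00        12.4782        62.3908
  6        15.00        12.0271        72.1629
  7        15.00        11.5924        81.1470
  8        15.00        11.1734        89.3874
  9        15.00        10.7696        96.9261
  10    1,015.00       702.4008     7,024.0079
  Σ                    815.2123     7,560.4296
Price P = Σ PV = 815.2123.
Macaulay duration = Σ(t·PV) / P = 7,560.4296 / 815.2123 = 9.27419 years.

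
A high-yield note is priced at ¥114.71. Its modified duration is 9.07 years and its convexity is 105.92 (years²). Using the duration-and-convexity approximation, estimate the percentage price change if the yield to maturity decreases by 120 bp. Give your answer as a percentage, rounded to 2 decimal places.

Duration effect: -D_mod·Δy = -9.07 × (-0.012) = +0.108840
Convexity effect: ½·C·(Δy)² = 0.5 × 105.92 × (-0.012)² = +0.00762624
ΔP/P ≈ +0.108840 + 0.00762624 = +0.11646624
= +11.646624%.

+11.65%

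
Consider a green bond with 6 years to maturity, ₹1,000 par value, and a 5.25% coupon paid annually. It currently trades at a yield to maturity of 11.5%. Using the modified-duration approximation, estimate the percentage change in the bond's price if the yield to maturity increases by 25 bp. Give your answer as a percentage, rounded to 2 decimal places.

-1.16%

Periodic yield y = 0.115. Modified duration first:
  t   CF        PV=CF/(1+0.115)^t    t·PV
  1        52.50        47.0852        47.0852
  2        52.50        42.2289        84.4578
  3        52.50        37.8734       113.6203
  4        52.50        33.9672       135.8688
  5        52.50        30.4639       152.3193
  6     1,052.50       547.7380     3,286.4282
  Σ                    739.3566     3,819.7796
P = 739.3566; D_Mac = 5.16636 yrs; D_mod = 5.16636/(1+0.115) = 4.63350 yrs.
ΔP/P ≈ -D_mod · Δy = -4.63350 × (+0.0025) = -0.011584 = -1.1584%.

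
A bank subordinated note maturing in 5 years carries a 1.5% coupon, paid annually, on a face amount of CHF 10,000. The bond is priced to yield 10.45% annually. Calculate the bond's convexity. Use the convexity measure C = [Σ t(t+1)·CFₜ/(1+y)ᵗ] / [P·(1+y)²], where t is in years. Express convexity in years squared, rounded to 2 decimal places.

With y = 0.1045:
  t   CF        PV=CF/(1+0.1045)^t    t·PV        t(t+1)·PV
  1       150.00       135.8081       135.8081         271.6161
  2       150.00       122.9589       245.9177         737.7531
  3       150.00       111.3254       333.9761       1,335.9043
  4       150.00       100.7925       403.1701       2,015.8507
  5    10,150.00     6,175.0068    30,875.0341     185,250.2044
  Σ                  6,645.8916    31,993.9061     189,611.3287
P = 6,645.8916.
Convexity = Σ t(t+1)·PV / [P·(1+y)²] = 189,611.3287 / (6,645.8916 × 1.219920) = 23.38727.

23.39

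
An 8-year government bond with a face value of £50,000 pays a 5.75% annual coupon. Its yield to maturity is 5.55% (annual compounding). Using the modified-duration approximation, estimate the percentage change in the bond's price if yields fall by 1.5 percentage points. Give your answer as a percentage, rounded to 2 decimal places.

Periodic yield y = 0.0555. Modified duration first:
  t   CF        PV=CF/(1+0.0555)^t    t·PV
  1     2,875.00     2,723.8276     2,723.8276
  2     2,875.00     2,580.6040     5,161.2081
  3     2,875.00     2,444.9115     7,334.7344
  4     2,875.00     2,316.3538     9,265.4153
  5     2,875.00     2,194.5560    10,972.7798
  6     2,875.00     2,079.1625    12,474.9747
  7     2,875.00     1,969.8365    13,788.8557
  8    52,875.00    34,322.9399   274,583.5188
  Σ                 50,632.1917   336,305.3143
P = 50,632.1917; D_Mac = 6.64212 yrs; D_mod = 6.64212/(1+0.0555) = 6.29287 yrs.
ΔP/P ≈ -D_mod · Δy = -6.29287 × (-0.015) = +0.094393 = +9.4393%.

+9.44%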